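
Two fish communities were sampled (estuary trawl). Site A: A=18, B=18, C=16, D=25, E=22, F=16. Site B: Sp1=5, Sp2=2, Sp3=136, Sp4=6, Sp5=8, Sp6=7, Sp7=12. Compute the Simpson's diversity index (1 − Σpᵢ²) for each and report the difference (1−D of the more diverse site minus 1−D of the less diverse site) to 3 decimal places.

0.436

Site A: N=115, proportions 0.15652, 0.15652, 0.13913, 0.21739, 0.1913, 0.13913, giving 1−D = 0.82843 (working shown to 5 dp, full precision carried).
Site B: N=176, proportions 0.02841, 0.01136, 0.77273, 0.03409, 0.04545, 0.03977, 0.06818, giving 1−D = 0.39250.
Difference = |0.82843 − 0.39250| = 0.43593, i.e. 0.436 to 3 decimal places.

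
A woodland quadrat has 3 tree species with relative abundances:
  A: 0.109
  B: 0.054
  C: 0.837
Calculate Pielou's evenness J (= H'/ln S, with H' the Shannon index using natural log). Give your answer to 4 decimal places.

0.4989

H' = −Σ pᵢ ln pᵢ = −((-0.241588) + (-0.157614) + (-0.148928)) = 0.548130 (working shown to 6 dp, full precision carried).
With S = 3 species, ln S = 1.098612, so J = 0.548130/1.098612 = 0.498930, i.e. 0.4989 to 4 decimal places.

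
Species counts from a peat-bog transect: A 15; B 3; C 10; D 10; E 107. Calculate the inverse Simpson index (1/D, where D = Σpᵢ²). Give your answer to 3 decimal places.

Total N = 15+3+10+10+107 = 145, so the proportions are 0.103448, 0.02069, 0.068966, 0.068966, 0.737931 (working shown to 6 dp, full precision carried).
D = 0.103448² + 0.02069² + 0.068966² + 0.068966² + 0.737931² = 0.010702 + 0.000428 + 0.004756 + 0.004756 + 0.544542 = 0.565184.
So 1/D = 1.76933, i.e. 1.769 to 3 decimal places.

1.769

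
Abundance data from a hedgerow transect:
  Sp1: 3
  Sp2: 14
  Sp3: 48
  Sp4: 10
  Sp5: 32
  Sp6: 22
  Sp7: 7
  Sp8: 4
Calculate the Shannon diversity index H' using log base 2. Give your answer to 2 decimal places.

Total N = 3+14+48+10+32+22+7+4 = 140, so the proportions are 0.0214, 0.1, 0.3429, 0.0714, 0.2286, 0.1571, 0.05, 0.0286 (working shown to 4 dp, full precision carried).
Each pᵢ log₂ pᵢ term: 0.0214×(-5.5443)=-0.1188, 0.1×(-3.3219)=-0.3322, 0.3429×(-1.5443)=-0.5295, 0.0714×(-3.8074)=-0.2720, 0.2286×(-2.1293)=-0.4867, 0.1571×(-2.6699)=-0.4195, 0.05×(-4.3219)=-0.2161, 0.0286×(-5.1293)=-0.1466.
Sum = -2.5213, so H' = 2.52.

2.52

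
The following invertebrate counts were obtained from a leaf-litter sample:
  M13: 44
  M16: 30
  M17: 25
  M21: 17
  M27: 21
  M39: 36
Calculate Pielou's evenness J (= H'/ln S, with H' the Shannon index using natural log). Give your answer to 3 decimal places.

0.972

Total N = 44+30+25+17+21+36 = 173, so the proportions are 0.25434, 0.17341, 0.14451, 0.09827, 0.12139, 0.20809 (working shown to 5 dp, full precision carried).
H' = −Σ pᵢ ln pᵢ = −((-0.34821) + (-0.30383) + (-0.27954) + (-0.22798) + (-0.25598) + (-0.32666)) = 1.74220.
With S = 6 species, ln S = 1.79176, so J = 1.74220/1.79176 = 0.97234, i.e. 0.972 to 3 decimal places.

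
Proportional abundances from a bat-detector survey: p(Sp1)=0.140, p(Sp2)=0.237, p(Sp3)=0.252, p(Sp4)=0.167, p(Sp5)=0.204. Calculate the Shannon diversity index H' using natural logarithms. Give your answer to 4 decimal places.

1.5870

Each pᵢ ln pᵢ term (working shown to 6 dp, full precision carried): 0.14×(-1.966113)=-0.275256, 0.237×(-1.439695)=-0.341208, 0.252×(-1.378326)=-0.347338, 0.167×(-1.789761)=-0.298890, 0.204×(-1.589635)=-0.324286.
Sum = -1.586978, so H' = 1.5870.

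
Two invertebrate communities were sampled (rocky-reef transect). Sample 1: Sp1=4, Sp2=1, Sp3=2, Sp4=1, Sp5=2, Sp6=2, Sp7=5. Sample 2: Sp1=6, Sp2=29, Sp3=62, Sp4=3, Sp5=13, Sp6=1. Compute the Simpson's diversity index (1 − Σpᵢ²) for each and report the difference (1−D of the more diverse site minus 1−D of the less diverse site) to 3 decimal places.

Sample 1: N=17, proportions 0.23529, 0.05882, 0.11765, 0.05882, 0.11765, 0.11765, 0.29412, giving 1−D = 0.80969 (working shown to 5 dp, full precision carried).
Sample 2: N=114, proportions 0.05263, 0.25439, 0.54386, 0.02632, 0.11404, 0.00877, giving 1−D = 0.62296.
Difference = |0.80969 − 0.62296| = 0.18673, i.e. 0.187 to 3 decimal places.

0.187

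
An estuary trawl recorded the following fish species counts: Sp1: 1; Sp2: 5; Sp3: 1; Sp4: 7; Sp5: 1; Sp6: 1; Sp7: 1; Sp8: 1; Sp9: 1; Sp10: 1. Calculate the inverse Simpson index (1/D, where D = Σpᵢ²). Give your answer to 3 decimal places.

4.878

Total N = 1+5+1+7+1+1+1+1+1+1 = 20, so the proportions are 0.05, 0.25, 0.05, 0.35, 0.05, 0.05, 0.05, 0.05, 0.05, 0.05 (working shown to 7 dp, full precision carried).
D = 0.05² + 0.25² + 0.05² + 0.35² + 0.05² + 0.05² + 0.05² + 0.05² + 0.05² + 0.05² = 0.0025000 + 0.0625000 + 0.0025000 + 0.1225000 + 0.0025000 + 0.0025000 + 0.0025000 + 0.0025000 + 0.0025000 + 0.0025000 = 0.2050000.
So 1/D = 4.87805, i.e. 4.878 to 3 decimal places.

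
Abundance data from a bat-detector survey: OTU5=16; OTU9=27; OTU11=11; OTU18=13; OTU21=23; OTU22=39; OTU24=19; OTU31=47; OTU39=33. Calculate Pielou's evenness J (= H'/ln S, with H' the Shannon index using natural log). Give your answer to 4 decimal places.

0.9532

Total N = 16+27+11+13+23+39+19+47+33 = 228, so the proportions are 0.070175, 0.118421, 0.048246, 0.057018, 0.100877, 0.171053, 0.083333, 0.20614, 0.144737 (working shown to 6 dp, full precision carried).
H' = −Σ pᵢ ln pᵢ = −((-0.186439) + (-0.252652) + (-0.146254) + (-0.163321) + (-0.231397) + (-0.302042) + (-0.207076) + (-0.325536) + (-0.279753)) = 2.094471.
With S = 9 species, ln S = 2.197225, so J = 2.094471/2.197225 = 0.953235, i.e. 0.9532 to 4 decimal places.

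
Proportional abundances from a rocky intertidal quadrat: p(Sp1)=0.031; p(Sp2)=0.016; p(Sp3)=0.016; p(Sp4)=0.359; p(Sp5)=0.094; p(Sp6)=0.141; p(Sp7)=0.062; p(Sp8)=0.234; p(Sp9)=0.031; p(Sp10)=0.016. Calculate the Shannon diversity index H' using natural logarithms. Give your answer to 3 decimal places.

Each pᵢ ln pᵢ term (working shown to 5 dp, full precision carried): 0.031×(-3.47377)=-0.10769, 0.016×(-4.13517)=-0.06616, 0.016×(-4.13517)=-0.06616, 0.359×(-1.02443)=-0.36777, 0.094×(-2.36446)=-0.22226, 0.141×(-1.95900)=-0.27622, 0.062×(-2.78062)=-0.17240, 0.234×(-1.45243)=-0.33987, 0.031×(-3.47377)=-0.10769, 0.016×(-4.13517)=-0.06616.
Sum = -1.79238, so H' = 1.792.

1.792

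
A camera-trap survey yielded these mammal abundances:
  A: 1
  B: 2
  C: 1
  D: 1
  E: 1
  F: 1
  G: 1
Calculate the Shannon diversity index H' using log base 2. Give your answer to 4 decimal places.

Total N = 1+2+1+1+1+1+1 = 8, so the proportions are 0.125, 0.25, 0.125, 0.125, 0.125, 0.125, 0.125 (working shown to 6 dp, full precision carried).
Each pᵢ log₂ pᵢ term: 0.125×(-3.000000)=-0.375000, 0.25×(-2.000000)=-0.500000, 0.125×(-3.000000)=-0.375000, 0.125×(-3.000000)=-0.375000, 0.125×(-3.000000)=-0.375000, 0.125×(-3.000000)=-0.375000, 0.125×(-3.000000)=-0.375000.
Sum = -2.750000, so H' = 2.7500.

2.7500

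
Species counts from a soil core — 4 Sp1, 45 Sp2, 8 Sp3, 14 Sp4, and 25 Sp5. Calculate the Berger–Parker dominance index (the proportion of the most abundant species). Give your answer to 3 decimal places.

0.469

Total N = 4+45+8+14+25 = 96, so the proportions are 0.04167, 0.46875, 0.08333, 0.14583, 0.26042 (working shown to 5 dp, full precision carried).
The largest proportion is 0.46875, i.e. d = 0.469 to 3 decimal places.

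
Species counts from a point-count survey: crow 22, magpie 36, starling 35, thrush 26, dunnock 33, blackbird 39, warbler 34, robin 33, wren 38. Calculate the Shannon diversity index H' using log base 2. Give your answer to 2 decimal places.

Total N = 22+36+35+26+33+39+34+33+38 = 296, so the proportions are 0.0743, 0.1216, 0.1182, 0.0878, 0.1115, 0.1318, 0.1149, 0.1115, 0.1284 (working shown to 4 dp, full precision carried).
Each pᵢ log₂ pᵢ term: 0.0743×(-3.7500)=-0.2787, 0.1216×(-3.0395)=-0.3697, 0.1182×(-3.0802)=-0.3642, 0.0878×(-3.5090)=-0.3082, 0.1115×(-3.1651)=-0.3529, 0.1318×(-2.9241)=-0.3853, 0.1149×(-3.1220)=-0.3586, 0.1115×(-3.1651)=-0.3529, 0.1284×(-2.9615)=-0.3802.
Sum = -3.1506, so H' = 3.15.

3.15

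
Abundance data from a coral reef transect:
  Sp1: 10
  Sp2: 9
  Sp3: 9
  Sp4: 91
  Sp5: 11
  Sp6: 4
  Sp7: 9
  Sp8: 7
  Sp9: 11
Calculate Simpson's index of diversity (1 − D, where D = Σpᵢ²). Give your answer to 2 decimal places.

0.66

Total N = 10+9+9+91+11+4+9+7+11 = 161, so the proportions are 0.0621, 0.0559, 0.0559, 0.5652, 0.0683, 0.0248, 0.0559, 0.0435, 0.0683 (working shown to 4 dp, full precision carried).
D = 0.0621² + 0.0559² + 0.0559² + 0.5652² + 0.0683² + 0.0248² + 0.0559² + 0.0435² + 0.0683² = 0.0039 + 0.0031 + 0.0031 + 0.3195 + 0.0047 + 0.0006 + 0.0031 + 0.0019 + 0.0047 = 0.3445.
So 1 − D = 0.6555, i.e. 0.66 to 2 decimal places.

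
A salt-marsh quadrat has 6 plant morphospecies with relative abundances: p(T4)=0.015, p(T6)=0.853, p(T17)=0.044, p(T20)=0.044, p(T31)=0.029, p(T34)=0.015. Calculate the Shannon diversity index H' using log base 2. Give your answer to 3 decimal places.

Each pᵢ log₂ pᵢ term (working shown to 5 dp, full precision carried): 0.015×(-6.05889)=-0.09088, 0.853×(-0.22938)=-0.19566, 0.044×(-4.50635)=-0.19828, 0.044×(-4.50635)=-0.19828, 0.029×(-5.10780)=-0.14813, 0.015×(-6.05889)=-0.09088.
Sum = -0.92212, so H' = 0.922.

0.922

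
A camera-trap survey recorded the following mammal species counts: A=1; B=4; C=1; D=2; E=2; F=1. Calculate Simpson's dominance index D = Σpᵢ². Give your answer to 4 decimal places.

Total N = 1+4+1+2+2+1 = 11, so the proportions are 0.090909, 0.363636, 0.090909, 0.181818, 0.181818, 0.090909 (working shown to 6 dp, full precision carried).
D = 0.090909² + 0.363636² + 0.090909² + 0.181818² + 0.181818² + 0.090909² = 0.008264 + 0.132231 + 0.008264 + 0.033058 + 0.033058 + 0.008264 = 0.223140.
To 4 decimal places, D = 0.2231.

0.2231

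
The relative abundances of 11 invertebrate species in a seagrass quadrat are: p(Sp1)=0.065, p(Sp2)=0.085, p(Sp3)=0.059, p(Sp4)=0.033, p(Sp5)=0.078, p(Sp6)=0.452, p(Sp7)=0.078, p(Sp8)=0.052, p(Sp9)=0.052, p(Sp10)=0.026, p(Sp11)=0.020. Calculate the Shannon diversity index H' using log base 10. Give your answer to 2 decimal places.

Each pᵢ log₁₀ pᵢ term (working shown to 4 dp, full precision carried): 0.065×(-1.1871)=-0.0772, 0.085×(-1.0706)=-0.0910, 0.059×(-1.2291)=-0.0725, 0.033×(-1.4815)=-0.0489, 0.078×(-1.1079)=-0.0864, 0.452×(-0.3449)=-0.1559, 0.078×(-1.1079)=-0.0864, 0.052×(-1.2840)=-0.0668, 0.052×(-1.2840)=-0.0668, 0.026×(-1.5850)=-0.0412, 0.02×(-1.6990)=-0.0340.
Sum = -0.8270, so H' = 0.83.

0.83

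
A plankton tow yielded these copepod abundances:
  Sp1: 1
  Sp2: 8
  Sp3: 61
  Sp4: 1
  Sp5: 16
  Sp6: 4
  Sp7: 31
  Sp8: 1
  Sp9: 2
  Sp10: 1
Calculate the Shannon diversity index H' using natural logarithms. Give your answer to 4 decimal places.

Total N = 1+8+61+1+16+4+31+1+2+1 = 126, so the proportions are 0.007937, 0.063492, 0.484127, 0.007937, 0.126984, 0.031746, 0.246032, 0.007937, 0.015873, 0.007937 (working shown to 6 dp, full precision carried).
Each pᵢ ln pᵢ term: 0.007937×(-4.836282)=-0.038383, 0.063492×(-2.756840)=-0.175037, 0.484127×(-0.725408)=-0.351190, 0.007937×(-4.836282)=-0.038383, 0.126984×(-2.063693)=-0.262056, 0.031746×(-3.449988)=-0.109523, 0.246032×(-1.402295)=-0.345009, 0.007937×(-4.836282)=-0.038383, 0.015873×(-4.143135)=-0.065764, 0.007937×(-4.836282)=-0.038383.
Sum = -1.462113, so H' = 1.4621.

1.4621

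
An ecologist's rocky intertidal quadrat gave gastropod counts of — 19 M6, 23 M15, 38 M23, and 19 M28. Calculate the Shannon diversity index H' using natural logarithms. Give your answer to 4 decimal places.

Total N = 19+23+38+19 = 99, so the proportions are 0.191919, 0.232323, 0.383838, 0.191919 (working shown to 6 dp, full precision carried).
Each pᵢ ln pᵢ term: 0.191919×(-1.650681)=-0.316797, 0.232323×(-1.459626)=-0.339105, 0.383838×(-0.957534)=-0.367538, 0.191919×(-1.650681)=-0.316797.
Sum = -1.340238, so H' = 1.3402.

1.3402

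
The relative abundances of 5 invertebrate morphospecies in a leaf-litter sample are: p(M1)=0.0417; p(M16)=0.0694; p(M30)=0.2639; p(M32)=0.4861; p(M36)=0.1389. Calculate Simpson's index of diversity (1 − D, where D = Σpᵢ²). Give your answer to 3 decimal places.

D = 0.0417² + 0.0694² + 0.2639² + 0.4861² + 0.1389² = 0.00174 + 0.00482 + 0.06964 + 0.23629 + 0.01929 = 0.33178 (working shown to 5 dp, full precision carried).
So 1 − D = 0.66822, i.e. 0.668 to 3 decimal places.

0.668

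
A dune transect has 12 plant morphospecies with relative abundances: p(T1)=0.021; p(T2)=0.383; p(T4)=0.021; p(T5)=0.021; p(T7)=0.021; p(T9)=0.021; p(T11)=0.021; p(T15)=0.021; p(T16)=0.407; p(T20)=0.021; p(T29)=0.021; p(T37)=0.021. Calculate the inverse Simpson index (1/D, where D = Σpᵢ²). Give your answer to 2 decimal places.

D = 0.021² + 0.383² + 0.021² + 0.021² + 0.021² + 0.021² + 0.021² + 0.021² + 0.407² + 0.021² + 0.021² + 0.021² = 0.00044 + 0.14669 + 0.00044 + 0.00044 + 0.00044 + 0.00044 + 0.00044 + 0.00044 + 0.16565 + 0.00044 + 0.00044 + 0.00044 = 0.31675 (working shown to 5 dp, full precision carried).
So 1/D = 3.1571, i.e. 3.16 to 2 decimal places.

3.16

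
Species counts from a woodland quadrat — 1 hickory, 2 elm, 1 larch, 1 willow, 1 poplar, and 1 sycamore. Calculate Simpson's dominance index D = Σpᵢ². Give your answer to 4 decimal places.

Total N = 1+2+1+1+1+1 = 7, so the proportions are 0.142857, 0.285714, 0.142857, 0.142857, 0.142857, 0.142857 (working shown to 6 dp, full precision carried).
D = 0.142857² + 0.285714² + 0.142857² + 0.142857² + 0.142857² + 0.142857² = 0.020408 + 0.081633 + 0.020408 + 0.020408 + 0.020408 + 0.020408 = 0.183673.
To 4 decimal places, D = 0.1837.

0.1837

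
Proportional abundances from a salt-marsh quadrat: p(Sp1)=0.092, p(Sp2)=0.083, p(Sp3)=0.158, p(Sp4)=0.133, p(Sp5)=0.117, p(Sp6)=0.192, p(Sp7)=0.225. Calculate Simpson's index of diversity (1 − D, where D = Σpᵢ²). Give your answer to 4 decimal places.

D = 0.092² + 0.083² + 0.158² + 0.133² + 0.117² + 0.192² + 0.225² = 0.008464 + 0.006889 + 0.024964 + 0.017689 + 0.013689 + 0.036864 + 0.050625 = 0.159184 (working shown to 6 dp, full precision carried).
So 1 − D = 0.840816, i.e. 0.8408 to 4 decimal places.

0.8408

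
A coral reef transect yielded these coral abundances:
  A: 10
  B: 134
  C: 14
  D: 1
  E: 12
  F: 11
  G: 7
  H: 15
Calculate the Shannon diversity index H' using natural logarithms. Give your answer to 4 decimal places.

Total N = 10+134+14+1+12+11+7+15 = 204, so the proportions are 0.04902, 0.656863, 0.068627, 0.004902, 0.058824, 0.053922, 0.034314, 0.073529 (working shown to 6 dp, full precision carried).
Each pᵢ ln pᵢ term: 0.04902×(-3.015535)=-0.147820, 0.656863×(-0.420280)=-0.276066, 0.068627×(-2.679063)=-0.183857, 0.004902×(-5.318120)=-0.026069, 0.058824×(-2.833213)=-0.166660, 0.053922×(-2.920225)=-0.157463, 0.034314×(-3.372210)=-0.115713, 0.073529×(-2.610070)=-0.191917.
Sum = -1.265566, so H' = 1.2656.

1.2656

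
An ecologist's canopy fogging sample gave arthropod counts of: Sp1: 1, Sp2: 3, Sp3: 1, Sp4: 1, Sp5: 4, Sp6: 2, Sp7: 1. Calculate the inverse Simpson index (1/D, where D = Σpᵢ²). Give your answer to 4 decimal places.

Total N = 1+3+1+1+4+2+1 = 13, so the proportions are 0.07692308, 0.23076923, 0.07692308, 0.07692308, 0.30769231, 0.15384615, 0.07692308 (working shown to 8 dp, full precision carried).
D = 0.07692308² + 0.23076923² + 0.07692308² + 0.07692308² + 0.30769231² + 0.15384615² + 0.07692308² = 0.00591716 + 0.05325444 + 0.00591716 + 0.00591716 + 0.09467456 + 0.02366864 + 0.00591716 = 0.19526627.
So 1/D = 5.121212, i.e. 5.1212 to 4 decimal places.

5.1212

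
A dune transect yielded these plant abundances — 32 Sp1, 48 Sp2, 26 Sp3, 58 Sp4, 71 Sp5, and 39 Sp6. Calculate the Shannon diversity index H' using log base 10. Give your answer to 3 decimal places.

0.754

Total N = 32+48+26+58+71+39 = 274, so the proportions are 0.11679, 0.17518, 0.09489, 0.21168, 0.25912, 0.14234 (working shown to 5 dp, full precision carried).
Each pᵢ log₁₀ pᵢ term: 0.11679×(-0.93260)=-0.10892, 0.17518×(-0.75651)=-0.13253, 0.09489×(-1.02278)=-0.09705, 0.21168×(-0.67432)=-0.14274, 0.25912×(-0.58649)=-0.15197, 0.14234×(-0.84669)=-0.12051.
Sum = -0.75372, so H' = 0.754.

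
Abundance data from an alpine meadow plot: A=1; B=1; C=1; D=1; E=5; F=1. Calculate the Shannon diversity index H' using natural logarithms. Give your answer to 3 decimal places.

Total N = 1+1+1+1+5+1 = 10, so the proportions are 0.1, 0.1, 0.1, 0.1, 0.5, 0.1 (working shown to 5 dp, full precision carried).
Each pᵢ ln pᵢ term: 0.1×(-2.30259)=-0.23026, 0.1×(-2.30259)=-0.23026, 0.1×(-2.30259)=-0.23026, 0.1×(-2.30259)=-0.23026, 0.5×(-0.69315)=-0.34657, 0.1×(-2.30259)=-0.23026.
Sum = -1.49787, so H' = 1.498.

1.498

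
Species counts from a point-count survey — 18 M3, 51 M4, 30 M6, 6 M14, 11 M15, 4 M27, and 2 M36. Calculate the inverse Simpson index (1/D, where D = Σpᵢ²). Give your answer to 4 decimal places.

3.7191

Total N = 18+51+30+6+11+4+2 = 122, so the proportions are 0.14754098, 0.41803279, 0.24590164, 0.04918033, 0.09016393, 0.03278689, 0.01639344 (working shown to 8 dp, full precision carried).
D = 0.14754098² + 0.41803279² + 0.24590164² + 0.04918033² + 0.09016393² + 0.03278689² + 0.01639344² = 0.02176834 + 0.17475141 + 0.06046762 + 0.00241870 + 0.00812954 + 0.00107498 + 0.00026874 = 0.26887933.
So 1/D = 3.719140, i.e. 3.7191 to 4 decimal places.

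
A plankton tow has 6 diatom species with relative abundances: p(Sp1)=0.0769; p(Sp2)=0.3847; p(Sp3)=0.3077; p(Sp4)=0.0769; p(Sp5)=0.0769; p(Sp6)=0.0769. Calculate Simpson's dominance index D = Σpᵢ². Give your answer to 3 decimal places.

0.266

D = 0.0769² + 0.3847² + 0.3077² + 0.0769² + 0.0769² + 0.0769² = 0.00591 + 0.14799 + 0.09468 + 0.00591 + 0.00591 + 0.00591 = 0.26633 (working shown to 5 dp, full precision carried).
To 3 decimal places, D = 0.266.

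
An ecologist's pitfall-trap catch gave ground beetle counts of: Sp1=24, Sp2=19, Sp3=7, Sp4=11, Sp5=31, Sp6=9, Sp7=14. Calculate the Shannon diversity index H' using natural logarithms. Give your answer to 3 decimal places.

1.828

Total N = 24+19+7+11+31+9+14 = 115, so the proportions are 0.208696, 0.165217, 0.06087, 0.095652, 0.269565, 0.078261, 0.121739 (working shown to 6 dp, full precision carried).
Each pᵢ ln pᵢ term: 0.208696×(-1.566878)=-0.327001, 0.165217×(-1.800493)=-0.297473, 0.06087×(-2.799022)=-0.170375, 0.095652×(-2.347037)=-0.224499, 0.269565×(-1.310945)=-0.353385, 0.078261×(-2.547708)=-0.199386, 0.121739×(-2.105875)=-0.256367.
Sum = -1.828486, so H' = 1.828.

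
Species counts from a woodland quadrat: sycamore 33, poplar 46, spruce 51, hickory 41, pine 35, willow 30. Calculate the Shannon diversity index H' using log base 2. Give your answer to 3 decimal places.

2.560

Total N = 33+46+51+41+35+30 = 236, so the proportions are 0.13983, 0.19492, 0.2161, 0.17373, 0.14831, 0.12712 (working shown to 5 dp, full precision carried).
Each pᵢ log₂ pᵢ term: 0.13983×(-2.83825)=-0.39687, 0.19492×(-2.35908)=-0.45982, 0.2161×(-2.21022)=-0.47763, 0.17373×(-2.52509)=-0.43868, 0.14831×(-2.75336)=-0.40834, 0.12712×(-2.97575)=-0.37827.
Sum = -2.55962, so H' = 2.560.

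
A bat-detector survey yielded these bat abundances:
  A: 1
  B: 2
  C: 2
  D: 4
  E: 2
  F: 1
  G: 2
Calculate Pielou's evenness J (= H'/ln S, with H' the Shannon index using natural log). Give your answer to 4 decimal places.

0.9491

Total N = 1+2+2+4+2+1+2 = 14, so the proportions are 0.071429, 0.142857, 0.142857, 0.285714, 0.142857, 0.071429, 0.142857 (working shown to 6 dp, full precision carried).
H' = −Σ pᵢ ln pᵢ = −((-0.188504) + (-0.277987) + (-0.277987) + (-0.357932) + (-0.277987) + (-0.188504) + (-0.277987)) = 1.846889.
With S = 7 species, ln S = 1.945910, so J = 1.846889/1.945910 = 0.949113, i.e. 0.9491 to 4 decimal places.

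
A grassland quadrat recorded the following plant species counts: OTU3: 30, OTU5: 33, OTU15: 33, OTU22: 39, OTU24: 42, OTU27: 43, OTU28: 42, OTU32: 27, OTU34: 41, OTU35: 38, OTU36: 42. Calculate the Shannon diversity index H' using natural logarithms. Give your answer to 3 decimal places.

Total N = 30+33+33+39+42+43+42+27+41+38+42 = 410, so the proportions are 0.07317, 0.08049, 0.08049, 0.09512, 0.10244, 0.10488, 0.10244, 0.06585, 0.1, 0.09268, 0.10244 (working shown to 5 dp, full precision carried).
Each pᵢ ln pᵢ term: 0.07317×(-2.61496)=-0.19134, 0.08049×(-2.51965)=-0.20280, 0.08049×(-2.51965)=-0.20280, 0.09512×(-2.35260)=-0.22378, 0.10244×(-2.27849)=-0.23341, 0.10488×(-2.25496)=-0.23650, 0.10244×(-2.27849)=-0.23341, 0.06585×(-2.72032)=-0.17914, 0.1×(-2.30259)=-0.23026, 0.09268×(-2.37857)=-0.22045, 0.10244×(-2.27849)=-0.23341.
Sum = -2.38729, so H' = 2.387.

2.387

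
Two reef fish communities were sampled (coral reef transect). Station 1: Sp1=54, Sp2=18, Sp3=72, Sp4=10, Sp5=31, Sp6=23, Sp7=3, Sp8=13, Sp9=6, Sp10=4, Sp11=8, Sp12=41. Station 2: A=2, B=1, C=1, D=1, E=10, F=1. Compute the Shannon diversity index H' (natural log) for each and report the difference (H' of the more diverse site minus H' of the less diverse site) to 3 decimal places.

Station 1: N=283, proportions 0.190813, 0.063604, 0.254417, 0.035336, 0.109541, 0.081272, 0.010601, 0.045936, 0.021201, 0.014134, 0.028269, 0.144876, giving H' = 2.116205 (working shown to 6 dp, full precision carried).
Station 2: N=16, proportions 0.125, 0.0625, 0.0625, 0.0625, 0.625, 0.0625, giving H' = 1.246830.
Difference = |2.116205 − 1.246830| = 0.869375, i.e. 0.869 to 3 decimal places.

0.869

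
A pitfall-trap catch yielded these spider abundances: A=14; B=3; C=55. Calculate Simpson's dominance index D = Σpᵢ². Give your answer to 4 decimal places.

Total N = 14+3+55 = 72, so the proportions are 0.194444, 0.041667, 0.763889 (working shown to 6 dp, full precision carried).
D = 0.194444² + 0.041667² + 0.763889² = 0.037809 + 0.001736 + 0.583526 = 0.623071.
To 4 decimal places, D = 0.6231.

0.6231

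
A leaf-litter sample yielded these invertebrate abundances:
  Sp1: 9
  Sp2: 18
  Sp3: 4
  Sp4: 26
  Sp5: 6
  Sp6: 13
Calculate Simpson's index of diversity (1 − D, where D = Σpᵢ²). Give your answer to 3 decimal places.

Total N = 9+18+4+26+6+13 = 76, so the proportions are 0.11842, 0.23684, 0.05263, 0.34211, 0.07895, 0.17105 (working shown to 5 dp, full precision carried).
D = 0.11842² + 0.23684² + 0.05263² + 0.34211² + 0.07895² + 0.17105² = 0.01402 + 0.05609 + 0.00277 + 0.11704 + 0.00623 + 0.02926 = 0.22542.
So 1 − D = 0.77458, i.e. 0.775 to 3 decimal places.

0.775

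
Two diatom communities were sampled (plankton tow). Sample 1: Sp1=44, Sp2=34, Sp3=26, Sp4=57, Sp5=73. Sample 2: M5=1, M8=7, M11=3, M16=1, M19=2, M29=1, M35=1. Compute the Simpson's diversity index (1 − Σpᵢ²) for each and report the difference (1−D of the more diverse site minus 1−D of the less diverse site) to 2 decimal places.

0.03

Sample 1: N=234, proportions 0.188, 0.1453, 0.1111, 0.2436, 0.312, giving 1−D = 0.7745 (working shown to 4 dp, full precision carried).
Sample 2: N=16, proportions 0.0625, 0.4375, 0.1875, 0.0625, 0.125, 0.0625, 0.0625, giving 1−D = 0.7422.
Difference = |0.7745 − 0.7422| = 0.0323, i.e. 0.03 to 2 decimal places.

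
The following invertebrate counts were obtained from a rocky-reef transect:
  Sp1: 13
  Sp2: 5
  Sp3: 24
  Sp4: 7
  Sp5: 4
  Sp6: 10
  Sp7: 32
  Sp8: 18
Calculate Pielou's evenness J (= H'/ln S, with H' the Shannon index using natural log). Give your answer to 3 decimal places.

0.900

Total N = 13+5+24+7+4+10+32+18 = 113, so the proportions are 0.11504, 0.04425, 0.21239, 0.06195, 0.0354, 0.0885, 0.28319, 0.15929 (working shown to 5 dp, full precision carried).
H' = −Σ pᵢ ln pᵢ = −((-0.24878) + (-0.13796) + (-0.32906) + (-0.17230) + (-0.11827) + (-0.21458) + (-0.35728) + (-0.29262)) = 1.87086.
With S = 8 species, ln S = 2.07944, so J = 1.87086/2.07944 = 0.89969, i.e. 0.900 to 3 decimal places.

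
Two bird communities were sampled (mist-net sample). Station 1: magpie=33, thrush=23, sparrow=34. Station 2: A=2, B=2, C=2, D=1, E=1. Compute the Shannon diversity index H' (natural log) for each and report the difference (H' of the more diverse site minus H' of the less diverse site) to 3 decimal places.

0.475

Station 1: N=90, proportions 0.36667, 0.25556, 0.37778, giving H' = 1.08428 (working shown to 5 dp, full precision carried).
Station 2: N=8, proportions 0.25, 0.25, 0.25, 0.125, 0.125, giving H' = 1.55958.
Difference = |1.08428 − 1.55958| = 0.47530, i.e. 0.475 to 3 decimal places.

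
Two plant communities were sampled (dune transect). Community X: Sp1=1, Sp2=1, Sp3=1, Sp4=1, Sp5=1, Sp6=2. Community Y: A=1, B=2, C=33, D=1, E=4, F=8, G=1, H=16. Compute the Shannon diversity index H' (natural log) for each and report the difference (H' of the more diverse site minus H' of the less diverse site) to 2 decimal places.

0.34

Community X: N=7, proportions 0.1429, 0.1429, 0.1429, 0.1429, 0.1429, 0.2857, giving H' = 1.7479 (working shown to 4 dp, full precision carried).
Community Y: N=66, proportions 0.0152, 0.0303, 0.5, 0.0152, 0.0606, 0.1212, 0.0152, 0.2424, giving H' = 1.4122.
Difference = |1.7479 − 1.4122| = 0.3357, i.e. 0.34 to 2 decimal places.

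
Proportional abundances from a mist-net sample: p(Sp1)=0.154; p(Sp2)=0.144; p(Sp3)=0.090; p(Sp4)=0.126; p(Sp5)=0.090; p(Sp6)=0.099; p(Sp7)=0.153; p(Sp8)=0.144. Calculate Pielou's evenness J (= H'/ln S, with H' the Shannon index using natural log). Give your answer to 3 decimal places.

0.989

H' = −Σ pᵢ ln pᵢ = −((-0.28810) + (-0.27906) + (-0.21672) + (-0.26101) + (-0.21672) + (-0.22895) + (-0.28723) + (-0.27906)) = 2.05685 (working shown to 5 dp, full precision carried).
With S = 8 species, ln S = 2.07944, so J = 2.05685/2.07944 = 0.98913, i.e. 0.989 to 3 decimal places.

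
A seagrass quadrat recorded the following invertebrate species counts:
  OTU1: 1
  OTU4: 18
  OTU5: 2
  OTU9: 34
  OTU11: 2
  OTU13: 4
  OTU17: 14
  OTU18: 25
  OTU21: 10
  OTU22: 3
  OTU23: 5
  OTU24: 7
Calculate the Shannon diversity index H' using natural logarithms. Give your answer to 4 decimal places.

2.0631

Total N = 1+18+2+34+2+4+14+25+10+3+5+7 = 125, so the proportions are 0.008, 0.144, 0.016, 0.272, 0.016, 0.032, 0.112, 0.2, 0.08, 0.024, 0.04, 0.056 (working shown to 6 dp, full precision carried).
Each pᵢ ln pᵢ term: 0.008×(-4.828314)=-0.038627, 0.144×(-1.937942)=-0.279064, 0.016×(-4.135167)=-0.066163, 0.272×(-1.301953)=-0.354131, 0.016×(-4.135167)=-0.066163, 0.032×(-3.442019)=-0.110145, 0.112×(-2.189256)=-0.245197, 0.2×(-1.609438)=-0.321888, 0.08×(-2.525729)=-0.202058, 0.024×(-3.729701)=-0.089513, 0.04×(-3.218876)=-0.128755, 0.056×(-2.882404)=-0.161415.
Sum = -2.063116, so H' = 2.0631.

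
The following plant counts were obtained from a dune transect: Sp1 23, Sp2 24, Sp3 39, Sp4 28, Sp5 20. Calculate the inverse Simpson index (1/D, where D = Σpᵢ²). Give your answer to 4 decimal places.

Total N = 23+24+39+28+20 = 134, so the proportions are 0.17164179, 0.17910448, 0.29104478, 0.20895522, 0.14925373 (working shown to 8 dp, full precision carried).
D = 0.17164179² + 0.17910448² + 0.29104478² + 0.20895522² + 0.14925373² = 0.02946090 + 0.03207841 + 0.08470706 + 0.04366229 + 0.02227668 = 0.21218534.
So 1/D = 4.712861, i.e. 4.7129 to 4 decimal places.

4.7129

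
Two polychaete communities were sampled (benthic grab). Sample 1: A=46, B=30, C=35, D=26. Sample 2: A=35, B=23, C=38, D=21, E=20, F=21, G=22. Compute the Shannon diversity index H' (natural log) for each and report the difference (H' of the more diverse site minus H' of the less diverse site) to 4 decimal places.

Sample 1: N=137, proportions 0.335766, 0.218978, 0.255474, 0.189781, giving H' = 1.363038 (working shown to 6 dp, full precision carried).
Sample 2: N=180, proportions 0.194444, 0.127778, 0.211111, 0.116667, 0.111111, 0.116667, 0.122222, giving H' = 1.912016.
Difference = |1.363038 − 1.912016| = 0.548978, i.e. 0.5490 to 4 decimal places.

0.5490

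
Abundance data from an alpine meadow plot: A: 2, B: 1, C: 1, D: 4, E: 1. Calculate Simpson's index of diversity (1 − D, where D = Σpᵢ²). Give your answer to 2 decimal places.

Total N = 2+1+1+4+1 = 9, so the proportions are 0.2222, 0.1111, 0.1111, 0.4444, 0.1111 (working shown to 4 dp, full precision carried).
D = 0.2222² + 0.1111² + 0.1111² + 0.4444² + 0.1111² = 0.0494 + 0.0123 + 0.0123 + 0.1975 + 0.0123 = 0.2840.
So 1 − D = 0.7160, i.e. 0.72 to 2 decimal places.

0.72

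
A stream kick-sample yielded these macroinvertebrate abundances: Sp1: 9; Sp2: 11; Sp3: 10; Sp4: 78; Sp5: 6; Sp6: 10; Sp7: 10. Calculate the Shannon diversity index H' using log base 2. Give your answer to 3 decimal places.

2.051

Total N = 9+11+10+78+6+10+10 = 134, so the proportions are 0.06716, 0.08209, 0.07463, 0.58209, 0.04478, 0.07463, 0.07463 (working shown to 5 dp, full precision carried).
Each pᵢ log₂ pᵢ term: 0.06716×(-3.89616)=-0.26168, 0.08209×(-3.60666)=-0.29607, 0.07463×(-3.74416)=-0.27942, 0.58209×(-0.78069)=-0.45443, 0.04478×(-4.48113)=-0.20065, 0.07463×(-3.74416)=-0.27942, 0.07463×(-3.74416)=-0.27942.
Sum = -2.05107, so H' = 2.051.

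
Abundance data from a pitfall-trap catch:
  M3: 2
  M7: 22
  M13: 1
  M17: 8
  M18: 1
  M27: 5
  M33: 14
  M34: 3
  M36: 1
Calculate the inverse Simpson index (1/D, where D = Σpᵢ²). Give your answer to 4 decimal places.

Total N = 2+22+1+8+1+5+14+3+1 = 57, so the proportions are 0.03508772, 0.38596491, 0.01754386, 0.14035088, 0.01754386, 0.0877193, 0.24561404, 0.05263158, 0.01754386 (working shown to 8 dp, full precision carried).
D = 0.03508772² + 0.38596491² + 0.01754386² + 0.14035088² + 0.01754386² + 0.0877193² + 0.24561404² + 0.05263158² + 0.01754386² = 0.00123115 + 0.14896891 + 0.00030779 + 0.01969837 + 0.00030779 + 0.00769468 + 0.06032625 + 0.00277008 + 0.00030779 = 0.24161280.
So 1/D = 4.138854, i.e. 4.1389 to 4 decimal places.

4.1389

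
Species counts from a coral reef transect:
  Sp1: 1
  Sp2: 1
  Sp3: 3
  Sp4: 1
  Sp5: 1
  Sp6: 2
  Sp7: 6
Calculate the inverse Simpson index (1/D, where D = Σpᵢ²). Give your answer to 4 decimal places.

Total N = 1+1+3+1+1+2+6 = 15, so the proportions are 0.06666667, 0.06666667, 0.2, 0.06666667, 0.06666667, 0.13333333, 0.4 (working shown to 8 dp, full precision carried).
D = 0.06666667² + 0.06666667² + 0.2² + 0.06666667² + 0.06666667² + 0.13333333² + 0.4² = 0.00444444 + 0.00444444 + 0.04000000 + 0.00444444 + 0.00444444 + 0.01777778 + 0.16000000 = 0.23555556.
So 1/D = 4.245283, i.e. 4.2453 to 4 decimal places.

4.2453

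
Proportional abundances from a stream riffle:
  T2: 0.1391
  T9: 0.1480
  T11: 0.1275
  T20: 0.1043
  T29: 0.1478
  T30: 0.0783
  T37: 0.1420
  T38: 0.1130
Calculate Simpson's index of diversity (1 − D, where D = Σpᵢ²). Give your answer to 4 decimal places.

D = 0.1391² + 0.148² + 0.1275² + 0.1043² + 0.1478² + 0.0783² + 0.142² + 0.113² = 0.019349 + 0.021904 + 0.016256 + 0.010878 + 0.021845 + 0.006131 + 0.020164 + 0.012769 = 0.129296 (working shown to 6 dp, full precision carried).
So 1 − D = 0.870704, i.e. 0.8707 to 4 decimal places.

0.8707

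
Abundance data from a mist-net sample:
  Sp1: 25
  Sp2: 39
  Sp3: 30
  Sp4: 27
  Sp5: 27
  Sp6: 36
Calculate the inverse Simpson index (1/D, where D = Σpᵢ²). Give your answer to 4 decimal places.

5.8372

Total N = 25+39+30+27+27+36 = 184, so the proportions are 0.13586957, 0.21195652, 0.16304348, 0.14673913, 0.14673913, 0.19565217 (working shown to 8 dp, full precision carried).
D = 0.13586957² + 0.21195652² + 0.16304348² + 0.14673913² + 0.14673913² + 0.19565217² = 0.01846054 + 0.04492557 + 0.02658318 + 0.02153237 + 0.02153237 + 0.03827977 = 0.17131380.
So 1/D = 5.837241, i.e. 5.8372 to 4 decimal places.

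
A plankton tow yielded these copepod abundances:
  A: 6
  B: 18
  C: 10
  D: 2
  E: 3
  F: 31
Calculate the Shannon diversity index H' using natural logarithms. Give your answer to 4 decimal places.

Total N = 6+18+10+2+3+31 = 70, so the proportions are 0.085714, 0.257143, 0.142857, 0.028571, 0.042857, 0.442857 (working shown to 6 dp, full precision carried).
Each pᵢ ln pᵢ term: 0.085714×(-2.456736)=-0.210577, 0.257143×(-1.358123)=-0.349232, 0.142857×(-1.945910)=-0.277987, 0.028571×(-3.555348)=-0.101581, 0.042857×(-3.149883)=-0.134995, 0.442857×(-0.814508)=-0.360711.
Sum = -1.435083, so H' = 1.4351.

1.4351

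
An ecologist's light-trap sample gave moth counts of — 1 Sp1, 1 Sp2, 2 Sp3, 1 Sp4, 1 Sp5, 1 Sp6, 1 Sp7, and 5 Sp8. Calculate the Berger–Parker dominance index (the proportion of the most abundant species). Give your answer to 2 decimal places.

Total N = 1+1+2+1+1+1+1+5 = 13, so the proportions are 0.0769, 0.0769, 0.1538, 0.0769, 0.0769, 0.0769, 0.0769, 0.3846 (working shown to 4 dp, full precision carried).
The largest proportion is 0.3846, i.e. d = 0.38 to 2 decimal places.

0.38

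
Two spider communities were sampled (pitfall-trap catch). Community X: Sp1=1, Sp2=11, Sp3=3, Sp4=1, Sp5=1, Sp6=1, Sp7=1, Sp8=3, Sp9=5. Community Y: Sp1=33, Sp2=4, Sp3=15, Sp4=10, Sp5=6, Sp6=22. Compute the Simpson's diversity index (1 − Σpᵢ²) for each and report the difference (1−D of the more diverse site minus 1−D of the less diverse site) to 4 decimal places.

0.0089

Community X: N=27, proportions 0.037037, 0.4074074, 0.1111111, 0.037037, 0.037037, 0.037037, 0.037037, 0.1111111, 0.1851852, giving 1−D = 0.7681756 (working shown to 7 dp, full precision carried).
Community Y: N=90, proportions 0.3666667, 0.0444444, 0.1666667, 0.1111111, 0.0666667, 0.2444444, giving 1−D = 0.7592593.
Difference = |0.7681756 − 0.7592593| = 0.0089163, i.e. 0.0089 to 4 decimal places.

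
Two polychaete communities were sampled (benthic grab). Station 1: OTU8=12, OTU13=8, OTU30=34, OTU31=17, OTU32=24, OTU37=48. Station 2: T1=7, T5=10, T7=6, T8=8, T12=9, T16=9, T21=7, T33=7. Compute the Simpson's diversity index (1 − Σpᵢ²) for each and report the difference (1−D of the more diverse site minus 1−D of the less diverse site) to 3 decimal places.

Station 1: N=143, proportions 0.08392, 0.05594, 0.23776, 0.11888, 0.16783, 0.33566, giving 1−D = 0.77833 (working shown to 5 dp, full precision carried).
Station 2: N=63, proportions 0.11111, 0.15873, 0.09524, 0.12698, 0.14286, 0.14286, 0.11111, 0.11111, giving 1−D = 0.87176.
Difference = |0.77833 − 0.87176| = 0.09343, i.e. 0.093 to 3 decimal places.

0.093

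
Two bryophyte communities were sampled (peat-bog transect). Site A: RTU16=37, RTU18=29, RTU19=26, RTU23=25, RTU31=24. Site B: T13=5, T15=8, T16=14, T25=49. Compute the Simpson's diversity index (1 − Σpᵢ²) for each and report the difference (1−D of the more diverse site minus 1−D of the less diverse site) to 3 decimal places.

0.259

Site A: N=141, proportions 0.262411, 0.205674, 0.184397, 0.177305, 0.170213, giving 1−D = 0.794427 (working shown to 6 dp, full precision carried).
Site B: N=76, proportions 0.065789, 0.105263, 0.184211, 0.644737, giving 1−D = 0.534972.
Difference = |0.794427 − 0.534972| = 0.259455, i.e. 0.259 to 3 decimal places.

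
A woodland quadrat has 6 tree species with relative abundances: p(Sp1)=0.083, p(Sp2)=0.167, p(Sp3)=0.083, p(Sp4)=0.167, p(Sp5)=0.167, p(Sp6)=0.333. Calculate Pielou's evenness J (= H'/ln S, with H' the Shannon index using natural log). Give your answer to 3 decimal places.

0.935

H' = −Σ pᵢ ln pᵢ = −((-0.20658) + (-0.29889) + (-0.20658) + (-0.29889) + (-0.29889) + (-0.36617)) = 1.67600 (working shown to 5 dp, full precision carried).
With S = 6 species, ln S = 1.79176, so J = 1.67600/1.79176 = 0.93539, i.e. 0.935 to 3 decimal places.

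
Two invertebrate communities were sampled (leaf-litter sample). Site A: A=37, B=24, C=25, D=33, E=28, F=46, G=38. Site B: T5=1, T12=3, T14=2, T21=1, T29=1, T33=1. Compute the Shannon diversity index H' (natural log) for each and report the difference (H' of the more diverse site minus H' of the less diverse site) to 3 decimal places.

Site A: N=231, proportions 0.16017, 0.1039, 0.10823, 0.14286, 0.12121, 0.19913, 0.1645, giving H' = 1.92129 (working shown to 5 dp, full precision carried).
Site B: N=9, proportions 0.11111, 0.33333, 0.22222, 0.11111, 0.11111, 0.11111, giving H' = 1.67699.
Difference = |1.92129 − 1.67699| = 0.24430, i.e. 0.244 to 3 decimal places.

0.244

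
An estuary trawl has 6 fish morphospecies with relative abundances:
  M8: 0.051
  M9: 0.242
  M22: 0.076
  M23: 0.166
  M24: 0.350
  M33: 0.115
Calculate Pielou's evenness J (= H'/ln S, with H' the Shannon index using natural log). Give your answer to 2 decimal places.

H' = −Σ pᵢ ln pᵢ = −((-0.1518) + (-0.3434) + (-0.1959) + (-0.2981) + (-0.3674) + (-0.2487)) = 1.6052 (working shown to 4 dp, full precision carried).
With S = 6 species, ln S = 1.7918, so J = 1.6052/1.7918 = 0.8959, i.e. 0.90 to 2 decimal places.

0.90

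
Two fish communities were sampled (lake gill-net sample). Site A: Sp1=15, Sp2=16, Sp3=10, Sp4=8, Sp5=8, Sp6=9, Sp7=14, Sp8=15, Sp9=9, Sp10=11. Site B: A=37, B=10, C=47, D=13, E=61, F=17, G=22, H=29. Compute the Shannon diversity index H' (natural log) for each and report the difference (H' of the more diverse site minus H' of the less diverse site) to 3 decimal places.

0.345

Site A: N=115, proportions 0.13043, 0.13913, 0.08696, 0.06957, 0.06957, 0.07826, 0.12174, 0.13043, 0.07826, 0.09565, giving H' = 2.26864 (working shown to 5 dp, full precision carried).
Site B: N=236, proportions 0.15678, 0.04237, 0.19915, 0.05508, 0.25847, 0.07203, 0.09322, 0.12288, giving H' = 1.92352.
Difference = |2.26864 − 1.92352| = 0.34512, i.e. 0.345 to 3 decimal places.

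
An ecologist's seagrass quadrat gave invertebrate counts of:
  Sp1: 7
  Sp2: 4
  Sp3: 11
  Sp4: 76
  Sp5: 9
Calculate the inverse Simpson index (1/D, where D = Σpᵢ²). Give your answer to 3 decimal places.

Total N = 7+4+11+76+9 = 107, so the proportions are 0.065421, 0.037383, 0.102804, 0.71028, 0.084112 (working shown to 6 dp, full precision carried).
D = 0.065421² + 0.037383² + 0.102804² + 0.71028² + 0.084112² = 0.004280 + 0.001398 + 0.010569 + 0.504498 + 0.007075 = 0.527819.
So 1/D = 1.89459, i.e. 1.895 to 3 decimal places.

1.895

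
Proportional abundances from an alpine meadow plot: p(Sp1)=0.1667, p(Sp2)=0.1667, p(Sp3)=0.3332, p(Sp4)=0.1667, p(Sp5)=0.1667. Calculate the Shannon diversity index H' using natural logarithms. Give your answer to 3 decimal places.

1.561

Each pᵢ ln pᵢ term (working shown to 5 dp, full precision carried): 0.1667×(-1.79156)=-0.29865, 0.1667×(-1.79156)=-0.29865, 0.3332×(-1.09901)=-0.36619, 0.1667×(-1.79156)=-0.29865, 0.1667×(-1.79156)=-0.29865.
Sum = -1.56080, so H' = 1.561.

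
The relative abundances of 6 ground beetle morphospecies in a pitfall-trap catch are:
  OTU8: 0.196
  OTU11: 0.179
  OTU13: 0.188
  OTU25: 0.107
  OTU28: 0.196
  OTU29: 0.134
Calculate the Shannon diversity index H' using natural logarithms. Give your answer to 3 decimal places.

1.769

Each pᵢ ln pᵢ term (working shown to 5 dp, full precision carried): 0.196×(-1.62964)=-0.31941, 0.179×(-1.72037)=-0.30795, 0.188×(-1.67131)=-0.31421, 0.107×(-2.23493)=-0.23914, 0.196×(-1.62964)=-0.31941, 0.134×(-2.00992)=-0.26933.
Sum = -1.76944, so H' = 1.769.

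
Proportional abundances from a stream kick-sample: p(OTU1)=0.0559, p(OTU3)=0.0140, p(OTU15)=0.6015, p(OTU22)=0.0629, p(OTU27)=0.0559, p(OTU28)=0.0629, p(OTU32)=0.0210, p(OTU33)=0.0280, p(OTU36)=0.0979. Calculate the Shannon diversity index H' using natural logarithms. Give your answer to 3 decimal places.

Each pᵢ ln pᵢ term (working shown to 5 dp, full precision carried): 0.0559×(-2.88419)=-0.16123, 0.014×(-4.26870)=-0.05976, 0.6015×(-0.50833)=-0.30576, 0.0629×(-2.76621)=-0.17399, 0.0559×(-2.88419)=-0.16123, 0.0629×(-2.76621)=-0.17399, 0.021×(-3.86323)=-0.08113, 0.028×(-3.57555)=-0.10012, 0.0979×(-2.32381)=-0.22750.
Sum = -1.44471, so H' = 1.445.

1.445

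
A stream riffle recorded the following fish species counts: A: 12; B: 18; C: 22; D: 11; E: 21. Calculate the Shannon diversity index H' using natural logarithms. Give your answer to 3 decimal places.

Total N = 12+18+22+11+21 = 84, so the proportions are 0.14286, 0.21429, 0.2619, 0.13095, 0.25 (working shown to 5 dp, full precision carried).
Each pᵢ ln pᵢ term: 0.14286×(-1.94591)=-0.27799, 0.21429×(-1.54045)=-0.33010, 0.2619×(-1.33977)=-0.35089, 0.13095×(-2.03292)=-0.26622, 0.25×(-1.38629)=-0.34657.
Sum = -1.57177, so H' = 1.572.

1.572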